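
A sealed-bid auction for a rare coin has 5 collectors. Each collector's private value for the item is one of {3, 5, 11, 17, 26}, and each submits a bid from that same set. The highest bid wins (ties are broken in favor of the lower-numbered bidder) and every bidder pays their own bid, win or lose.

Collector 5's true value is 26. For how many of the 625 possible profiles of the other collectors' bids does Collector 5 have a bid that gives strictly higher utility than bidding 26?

Others bid (3, 3, 3, 3): truth gives 0; bid 5 gives 21 > 0. Violating.
Others bid (3, 3, 3, 5): truth gives 0; bid 11 gives 15 > 0. Violating.
Others bid (3, 3, 3, 11): truth gives 0; bid 17 gives 9 > 0. Violating.
Others bid (3, 3, 3, 26): truth gives -26; bid 3 gives -3 > -26. Violating.
Others bid (3, 3, 3, 17): truth gives 0; no alternative beats it.
Others bid (3, 3, 5, 17): truth gives 0; no alternative beats it.
(Checking all 625 profiles: 450 have a profitable deviation, 175 do not.)

450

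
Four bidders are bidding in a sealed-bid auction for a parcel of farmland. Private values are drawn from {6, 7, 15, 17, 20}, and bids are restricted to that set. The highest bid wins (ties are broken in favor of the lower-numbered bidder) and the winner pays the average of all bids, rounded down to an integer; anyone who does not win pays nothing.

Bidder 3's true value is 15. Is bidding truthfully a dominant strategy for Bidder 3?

No

Consider the case where Bidder 1 bids 6, Bidder 2 bids 6 and Bidder 4 bids 6.
Truthful bid 15: wins, pays 8, utility 15 - 8 = 7.
Bid 7 instead: wins, pays 6, utility 15 - 6 = 9.
Since 9 > 7, bidding 7 is strictly better here, so truthful bidding is not dominant.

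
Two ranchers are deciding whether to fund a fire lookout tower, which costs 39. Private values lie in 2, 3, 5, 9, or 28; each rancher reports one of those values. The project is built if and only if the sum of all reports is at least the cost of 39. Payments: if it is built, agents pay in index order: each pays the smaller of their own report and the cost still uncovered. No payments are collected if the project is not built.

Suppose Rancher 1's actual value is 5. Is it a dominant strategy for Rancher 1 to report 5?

Check each profile of the others' reports and compare truth against every alternative report.
Others report (2): truth gives 0, best alternative gives 0.
Others report (3): truth gives 0, best alternative gives 0.
Others report (5): truth gives 0, best alternative gives 0.
Others report (9): truth gives 0, best alternative gives 0.
Others report (28): truth gives 0, best alternative gives 0.
In every case the truthful report is at least as good as any alternative, so it is a dominant strategy.

Yes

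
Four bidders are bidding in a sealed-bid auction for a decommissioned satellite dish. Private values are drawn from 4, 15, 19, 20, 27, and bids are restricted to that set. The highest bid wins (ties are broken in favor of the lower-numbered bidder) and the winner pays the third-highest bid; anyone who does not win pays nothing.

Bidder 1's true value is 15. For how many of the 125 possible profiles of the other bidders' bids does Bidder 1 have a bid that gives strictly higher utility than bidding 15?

9

Others bid (4, 4, 19): truth gives 0; bid 19 gives 11 > 0. Violating.
Others bid (4, 4, 20): truth gives 0; bid 20 gives 11 > 0. Violating.
Others bid (4, 4, 27): truth gives 0; bid 27 gives 11 > 0. Violating.
Others bid (4, 19, 4): truth gives 0; bid 19 gives 11 > 0. Violating.
Others bid (4, 4, 4): truth gives 11; no alternative beats it.
Others bid (4, 4, 15): truth gives 11; no alternative beats it.
(Checking all 125 profiles: 9 have a profitable deviation, 116 do not.)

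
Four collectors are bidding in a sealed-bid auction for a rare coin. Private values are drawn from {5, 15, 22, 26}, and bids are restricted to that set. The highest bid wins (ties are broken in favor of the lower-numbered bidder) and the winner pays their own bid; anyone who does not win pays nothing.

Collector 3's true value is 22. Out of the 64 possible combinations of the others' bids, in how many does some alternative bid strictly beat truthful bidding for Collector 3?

Others bid (5, 5, 5): truth gives 0; bid 15 gives 7 > 0. Violating.
Others bid (5, 5, 15): truth gives 0; bid 15 gives 7 > 0. Violating.
Others bid (5, 5, 22): truth gives 0; no alternative beats it.
Others bid (5, 5, 26): truth gives 0; no alternative beats it.
(Checking all 64 profiles: 2 have a profitable deviation, 62 do not.)

2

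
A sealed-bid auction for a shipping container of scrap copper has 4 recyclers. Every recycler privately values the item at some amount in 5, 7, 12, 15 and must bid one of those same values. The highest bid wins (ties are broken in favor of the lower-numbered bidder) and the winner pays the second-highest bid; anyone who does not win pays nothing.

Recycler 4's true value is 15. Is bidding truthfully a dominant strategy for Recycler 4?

Yes

Check each profile of the others' bids and compare truth against every alternative bid.
Others bid (5, 5, 12): truth gives 3, best alternative gives 0.
Others bid (5, 7, 12): truth gives 3, best alternative gives 0.
Others bid (5, 12, 5): truth gives 3, best alternative gives 0.
Others bid (5, 12, 7): truth gives 3, best alternative gives 0.
Others bid (5, 12, 12): truth gives 3, best alternative gives 0.
Others bid (7, 5, 12): truth gives 3, best alternative gives 0.
(Remaining 58 profiles checked similarly; truth is weakly best in each.)
In every case the truthful bid is at least as good as any alternative, so it is a dominant strategy.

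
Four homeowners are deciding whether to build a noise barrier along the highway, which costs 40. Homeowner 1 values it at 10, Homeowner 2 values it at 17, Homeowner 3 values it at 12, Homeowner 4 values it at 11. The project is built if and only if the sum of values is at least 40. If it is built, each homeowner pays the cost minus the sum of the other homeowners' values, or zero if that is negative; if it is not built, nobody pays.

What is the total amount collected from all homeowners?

10

Total value 50 ≥ cost 40, so it is built.
Homeowner 1: others sum to 40; max(0, 40 - 40) = 0.
Homeowner 2: others sum to 33; max(0, 40 - 33) = 7.
Homeowner 3: others sum to 38; max(0, 40 - 38) = 2.
Homeowner 4: others sum to 39; max(0, 40 - 39) = 1.
Total collected = 0 + 7 + 2 + 1 = 10.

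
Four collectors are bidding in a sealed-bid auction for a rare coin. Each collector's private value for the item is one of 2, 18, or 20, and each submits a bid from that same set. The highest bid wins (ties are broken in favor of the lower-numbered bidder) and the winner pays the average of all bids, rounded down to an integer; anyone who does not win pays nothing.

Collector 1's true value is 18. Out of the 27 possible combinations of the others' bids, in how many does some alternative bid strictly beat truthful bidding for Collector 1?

13

Others bid (2, 2, 2): truth gives 12; bid 2 gives 16 > 12. Violating.
Others bid (2, 2, 20): truth gives 0; bid 20 gives 7 > 0. Violating.
Others bid (2, 18, 20): truth gives 0; bid 20 gives 3 > 0. Violating.
Others bid (2, 20, 2): truth gives 0; bid 20 gives 7 > 0. Violating.
Others bid (2, 2, 18): truth gives 8; no alternative beats it.
Others bid (2, 18, 2): truth gives 8; no alternative beats it.
(Checking all 27 profiles: 13 have a profitable deviation, 14 do not.)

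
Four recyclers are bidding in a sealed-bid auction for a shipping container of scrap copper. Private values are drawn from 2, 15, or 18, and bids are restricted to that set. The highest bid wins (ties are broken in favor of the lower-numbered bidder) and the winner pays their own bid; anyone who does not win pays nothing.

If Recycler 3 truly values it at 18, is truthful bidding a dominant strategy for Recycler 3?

No

Consider the case where Recycler 1 bids 2, Recycler 2 bids 2 and Recycler 4 bids 2.
Truthful bid 18: wins, pays 18, utility 18 - 18 = 0.
Bid 15 instead: wins, pays 15, utility 18 - 15 = 3.
Since 3 > 0, bidding 15 is strictly better here, so truthful bidding is not dominant.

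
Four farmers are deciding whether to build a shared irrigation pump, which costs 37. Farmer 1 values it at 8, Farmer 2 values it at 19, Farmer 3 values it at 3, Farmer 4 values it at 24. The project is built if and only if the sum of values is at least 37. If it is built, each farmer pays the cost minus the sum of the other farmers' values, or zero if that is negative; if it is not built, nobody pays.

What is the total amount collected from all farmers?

Total value 54 ≥ cost 37, so it is built.
Farmer 1: others sum to 46; max(0, 37 - 46) = 0.
Farmer 2: others sum to 35; max(0, 37 - 35) = 2.
Farmer 3: others sum to 51; max(0, 37 - 51) = 0.
Farmer 4: others sum to 30; max(0, 37 - 30) = 7.
Total collected = 0 + 2 + 0 + 7 = 9.

9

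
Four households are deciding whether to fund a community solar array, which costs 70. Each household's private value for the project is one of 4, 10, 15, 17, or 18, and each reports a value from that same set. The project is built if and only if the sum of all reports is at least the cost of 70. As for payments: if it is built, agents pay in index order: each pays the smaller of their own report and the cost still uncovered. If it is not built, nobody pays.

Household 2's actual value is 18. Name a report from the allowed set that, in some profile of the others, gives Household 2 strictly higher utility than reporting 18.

Suppose Household 1 reports 17, Household 3 reports 18 and Household 4 reports 18.
Report 18: project built, pays 18, utility 18 - 18 = 0.
Report 17: project built, pays 17, utility 18 - 17 = 1.
So reporting 17 beats truth here (1 > 0).

17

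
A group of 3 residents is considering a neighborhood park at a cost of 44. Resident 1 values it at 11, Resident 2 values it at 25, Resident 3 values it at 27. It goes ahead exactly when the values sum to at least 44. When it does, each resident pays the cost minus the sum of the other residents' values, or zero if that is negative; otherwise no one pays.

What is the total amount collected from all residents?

Total value 63 ≥ cost 44, so it is built.
Resident 1: others sum to 52; max(0, 44 - 52) = 0.
Resident 2: others sum to 38; max(0, 44 - 38) = 6.
Resident 3: others sum to 36; max(0, 44 - 36) = 8.
Total collected = 0 + 6 + 8 = 14.

14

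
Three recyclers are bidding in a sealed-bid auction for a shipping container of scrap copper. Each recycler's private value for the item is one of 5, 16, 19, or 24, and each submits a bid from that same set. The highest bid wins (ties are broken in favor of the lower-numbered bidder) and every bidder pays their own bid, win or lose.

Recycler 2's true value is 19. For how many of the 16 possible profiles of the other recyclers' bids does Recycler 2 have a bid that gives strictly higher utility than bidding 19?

Others bid (5, 5): truth gives 0; bid 16 gives 3 > 0. Violating.
Others bid (5, 16): truth gives 0; bid 16 gives 3 > 0. Violating.
Others bid (5, 24): truth gives -19; bid 5 gives -5 > -19. Violating.
Others bid (16, 24): truth gives -19; bid 5 gives -5 > -19. Violating.
Others bid (5, 19): truth gives 0; no alternative beats it.
Others bid (16, 5): truth gives 0; no alternative beats it.
(Checking all 16 profiles: 12 have a profitable deviation, 4 do not.)

12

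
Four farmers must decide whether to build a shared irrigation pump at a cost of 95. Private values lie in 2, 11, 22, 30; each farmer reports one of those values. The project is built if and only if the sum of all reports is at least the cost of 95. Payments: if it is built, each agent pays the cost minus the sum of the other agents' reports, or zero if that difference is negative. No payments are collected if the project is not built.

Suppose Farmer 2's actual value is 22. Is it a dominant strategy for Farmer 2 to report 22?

Check each profile of the others' reports and compare truth against every alternative report.
Others report (30, 30, 30): truth gives 17, best alternative gives 17.
Others report (22, 30, 30): truth gives 9, best alternative gives 9.
Others report (30, 22, 30): truth gives 9, best alternative gives 9.
Others report (30, 30, 22): truth gives 9, best alternative gives 9.
Others report (22, 22, 30): truth gives 1, best alternative gives 1.
Others report (22, 30, 22): truth gives 1, best alternative gives 1.
(Remaining 58 profiles checked similarly; truth is weakly best in each.)
In every case the truthful report is at least as good as any alternative, so it is a dominant strategy.

Yes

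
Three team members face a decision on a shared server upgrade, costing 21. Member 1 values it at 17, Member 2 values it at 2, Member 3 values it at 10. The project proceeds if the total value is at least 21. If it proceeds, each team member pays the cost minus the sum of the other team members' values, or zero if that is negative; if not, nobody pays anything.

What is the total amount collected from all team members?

11

Total value 29 ≥ cost 21, so it is built.
Member 1: others sum to 12; max(0, 21 - 12) = 9.
Member 2: others sum to 27; max(0, 21 - 27) = 0.
Member 3: others sum to 19; max(0, 21 - 19) = 2.
Total collected = 9 + 0 + 2 = 11.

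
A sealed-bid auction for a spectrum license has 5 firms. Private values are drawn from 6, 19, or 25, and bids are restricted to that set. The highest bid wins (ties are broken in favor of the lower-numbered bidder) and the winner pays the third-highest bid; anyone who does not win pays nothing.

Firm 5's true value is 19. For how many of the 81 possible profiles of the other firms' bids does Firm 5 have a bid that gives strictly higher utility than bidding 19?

4

Others bid (6, 6, 6, 19): truth gives 0; bid 25 gives 13 > 0. Violating.
Others bid (6, 6, 19, 6): truth gives 0; bid 25 gives 13 > 0. Violating.
Others bid (6, 19, 6, 6): truth gives 0; bid 25 gives 13 > 0. Violating.
Others bid (19, 6, 6, 6): truth gives 0; bid 25 gives 13 > 0. Violating.
Others bid (6, 6, 6, 6): truth gives 13; no alternative beats it.
Others bid (6, 6, 6, 25): truth gives 0; no alternative beats it.
(Checking all 81 profiles: 4 have a profitable deviation, 77 do not.)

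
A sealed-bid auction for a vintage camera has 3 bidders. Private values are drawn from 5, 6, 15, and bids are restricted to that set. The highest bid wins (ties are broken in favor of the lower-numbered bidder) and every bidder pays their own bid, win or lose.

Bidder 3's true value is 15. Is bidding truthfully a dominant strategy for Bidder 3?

No

Consider the case where Bidder 1 bids 5 and Bidder 2 bids 5.
Truthful bid 15: wins, pays 15, utility 15 - 15 = 0.
Bid 6 instead: wins, pays 6, utility 15 - 6 = 9.
Since 9 > 0, bidding 6 is strictly better here, so truthful bidding is not dominant.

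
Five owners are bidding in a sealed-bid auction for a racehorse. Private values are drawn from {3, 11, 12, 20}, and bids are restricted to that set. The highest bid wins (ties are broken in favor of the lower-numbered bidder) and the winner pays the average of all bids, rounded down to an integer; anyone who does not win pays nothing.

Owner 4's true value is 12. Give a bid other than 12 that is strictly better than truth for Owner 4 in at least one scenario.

Suppose Owner 1 bids 3, Owner 2 bids 3, Owner 3 bids 3 and Owner 5 bids 20.
Bid 12: loses, pays 0, utility 0.
Bid 20: wins, pays 9, utility 12 - 9 = 3.
So bidding 20 beats truth here (3 > 0).

20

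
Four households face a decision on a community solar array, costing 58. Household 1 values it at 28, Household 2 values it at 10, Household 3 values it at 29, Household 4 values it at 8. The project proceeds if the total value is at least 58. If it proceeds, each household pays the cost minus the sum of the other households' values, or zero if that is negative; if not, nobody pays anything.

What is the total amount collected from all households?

23

Total value 75 ≥ cost 58, so it is built.
Household 1: others sum to 47; max(0, 58 - 47) = 11.
Household 2: others sum to 65; max(0, 58 - 65) = 0.
Household 3: others sum to 46; max(0, 58 - 46) = 12.
Household 4: others sum to 67; max(0, 58 - 67) = 0.
Total collected = 11 + 0 + 12 + 0 = 23.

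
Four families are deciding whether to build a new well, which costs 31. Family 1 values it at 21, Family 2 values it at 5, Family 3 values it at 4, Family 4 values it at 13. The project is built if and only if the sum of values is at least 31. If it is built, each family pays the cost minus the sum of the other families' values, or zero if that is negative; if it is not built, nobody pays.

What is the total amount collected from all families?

Total value 43 ≥ cost 31, so it is built.
Family 1: others sum to 22; max(0, 31 - 22) = 9.
Family 2: others sum to 38; max(0, 31 - 38) = 0.
Family 3: others sum to 39; max(0, 31 - 39) = 0.
Family 4: others sum to 30; max(0, 31 - 30) = 1.
Total collected = 9 + 0 + 0 + 1 = 10.

10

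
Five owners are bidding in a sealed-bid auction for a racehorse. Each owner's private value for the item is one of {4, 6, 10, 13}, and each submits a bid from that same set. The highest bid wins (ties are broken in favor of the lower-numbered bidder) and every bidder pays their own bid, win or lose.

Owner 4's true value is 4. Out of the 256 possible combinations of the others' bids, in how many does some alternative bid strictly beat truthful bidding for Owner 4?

2

Others bid (4, 4, 4, 4): truth gives -4; bid 6 gives -2 > -4. Violating.
Others bid (4, 4, 4, 6): truth gives -4; bid 6 gives -2 > -4. Violating.
Others bid (4, 4, 4, 10): truth gives -4; no alternative beats it.
Others bid (4, 4, 4, 13): truth gives -4; no alternative beats it.
(Checking all 256 profiles: 2 have a profitable deviation, 254 do not.)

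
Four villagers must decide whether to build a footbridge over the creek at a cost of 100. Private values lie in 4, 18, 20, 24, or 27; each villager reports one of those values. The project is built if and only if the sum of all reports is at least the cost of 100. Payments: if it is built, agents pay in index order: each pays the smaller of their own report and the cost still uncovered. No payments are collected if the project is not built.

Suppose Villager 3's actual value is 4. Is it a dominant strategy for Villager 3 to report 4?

Yes

Check each profile of the others' reports and compare truth against every alternative report.
Others report (4, 4, 4): truth gives 0, best alternative gives 0.
Others report (4, 4, 18): truth gives 0, best alternative gives 0.
Others report (4, 4, 20): truth gives 0, best alternative gives 0.
Others report (4, 4, 24): truth gives 0, best alternative gives 0.
Others report (4, 4, 27): truth gives 0, best alternative gives 0.
Others report (4, 18, 4): truth gives 0, best alternative gives 0.
(Remaining 119 profiles checked similarly; truth is weakly best in each.)
In every case the truthful report is at least as good as any alternative, so it is a dominant strategy.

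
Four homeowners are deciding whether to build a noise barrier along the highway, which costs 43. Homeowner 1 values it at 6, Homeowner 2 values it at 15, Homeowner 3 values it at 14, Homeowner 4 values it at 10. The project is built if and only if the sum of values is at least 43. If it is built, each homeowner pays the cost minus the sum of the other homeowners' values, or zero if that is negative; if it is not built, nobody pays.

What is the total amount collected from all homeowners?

37

Total value 45 ≥ cost 43, so it is built.
Homeowner 1: others sum to 39; max(0, 43 - 39) = 4.
Homeowner 2: others sum to 30; max(0, 43 - 30) = 13.
Homeowner 3: others sum to 31; max(0, 43 - 31) = 12.
Homeowner 4: others sum to 35; max(0, 43 - 35) = 8.
Total collected = 4 + 13 + 12 + 8 = 37.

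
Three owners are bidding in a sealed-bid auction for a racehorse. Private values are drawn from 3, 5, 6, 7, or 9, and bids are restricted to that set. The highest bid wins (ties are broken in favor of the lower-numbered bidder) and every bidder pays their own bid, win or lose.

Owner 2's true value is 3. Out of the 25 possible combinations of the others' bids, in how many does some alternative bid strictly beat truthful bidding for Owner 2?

Others bid (3, 3): truth gives -3; bid 5 gives -2 > -3. Violating.
Others bid (3, 5): truth gives -3; bid 5 gives -2 > -3. Violating.
Others bid (3, 6): truth gives -3; no alternative beats it.
Others bid (3, 7): truth gives -3; no alternative beats it.
(Checking all 25 profiles: 2 have a profitable deviation, 23 do not.)

2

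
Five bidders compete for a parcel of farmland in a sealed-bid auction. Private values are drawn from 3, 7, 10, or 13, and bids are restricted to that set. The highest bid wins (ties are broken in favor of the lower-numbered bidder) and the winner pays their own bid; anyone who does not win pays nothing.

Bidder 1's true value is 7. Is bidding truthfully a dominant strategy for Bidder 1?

Consider the case where Bidder 2 bids 3, Bidder 3 bids 3, Bidder 4 bids 3 and Bidder 5 bids 3.
Truthful bid 7: wins, pays 7, utility 7 - 7 = 0.
Bid 3 instead: wins, pays 3, utility 7 - 3 = 4.
Since 4 > 0, bidding 3 is strictly better here, so truthful bidding is not dominant.

No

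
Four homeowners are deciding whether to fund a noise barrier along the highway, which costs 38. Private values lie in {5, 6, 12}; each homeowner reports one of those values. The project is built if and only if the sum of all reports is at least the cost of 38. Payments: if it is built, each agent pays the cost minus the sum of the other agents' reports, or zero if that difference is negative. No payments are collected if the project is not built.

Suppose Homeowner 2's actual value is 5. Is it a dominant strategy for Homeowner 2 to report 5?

Yes

Check each profile of the others' reports and compare truth against every alternative report.
Others report (12, 12, 12): truth gives 3, best alternative gives 3.
Others report (5, 5, 5): truth gives 0, best alternative gives 0.
Others report (5, 5, 6): truth gives 0, best alternative gives 0.
Others report (5, 5, 12): truth gives 0, best alternative gives 0.
Others report (5, 6, 5): truth gives 0, best alternative gives 0.
Others report (5, 6, 6): truth gives 0, best alternative gives 0.
(Remaining 21 profiles checked similarly; truth is weakly best in each.)
In every case the truthful report is at least as good as any alternative, so it is a dominant strategy.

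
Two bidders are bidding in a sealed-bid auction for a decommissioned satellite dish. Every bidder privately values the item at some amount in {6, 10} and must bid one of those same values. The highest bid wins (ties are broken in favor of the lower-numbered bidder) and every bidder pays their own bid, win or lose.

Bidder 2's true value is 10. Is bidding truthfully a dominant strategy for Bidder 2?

Consider the case where Bidder 1 bids 10.
Truthful bid 10: loses but pays 10, utility -10.
Bid 6 instead: loses but pays 6, utility -6.
Since -6 > -10, bidding 6 is strictly better here, so truthful bidding is not dominant.

No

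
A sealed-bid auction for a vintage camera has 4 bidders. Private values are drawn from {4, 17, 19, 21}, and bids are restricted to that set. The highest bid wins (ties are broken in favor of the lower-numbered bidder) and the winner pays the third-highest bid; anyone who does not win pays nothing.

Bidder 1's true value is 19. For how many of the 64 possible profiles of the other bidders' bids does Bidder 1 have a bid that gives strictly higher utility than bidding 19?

Others bid (4, 4, 21): truth gives 0; bid 21 gives 15 > 0. Violating.
Others bid (4, 17, 21): truth gives 0; bid 21 gives 2 > 0. Violating.
Others bid (4, 21, 4): truth gives 0; bid 21 gives 15 > 0. Violating.
Others bid (4, 21, 17): truth gives 0; bid 21 gives 2 > 0. Violating.
Others bid (4, 4, 4): truth gives 15; no alternative beats it.
Others bid (4, 4, 17): truth gives 15; no alternative beats it.
(Checking all 64 profiles: 12 have a profitable deviation, 52 do not.)

12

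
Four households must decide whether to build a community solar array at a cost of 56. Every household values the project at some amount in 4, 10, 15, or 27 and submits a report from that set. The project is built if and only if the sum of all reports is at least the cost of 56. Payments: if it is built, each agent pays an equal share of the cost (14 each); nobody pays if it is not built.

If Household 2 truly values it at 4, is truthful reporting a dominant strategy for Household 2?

Check each profile of the others' reports and compare truth against every alternative report.
Others report (4, 15, 27): truth gives 0, best alternative gives -10.
Others report (4, 27, 15): truth gives 0, best alternative gives -10.
Others report (10, 10, 27): truth gives 0, best alternative gives -10.
Others report (10, 27, 10): truth gives 0, best alternative gives -10.
Others report (15, 4, 27): truth gives 0, best alternative gives -10.
Others report (15, 27, 4): truth gives 0, best alternative gives -10.
(Remaining 58 profiles checked similarly; truth is weakly best in each.)
In every case the truthful report is at least as good as any alternative, so it is a dominant strategy.

Yes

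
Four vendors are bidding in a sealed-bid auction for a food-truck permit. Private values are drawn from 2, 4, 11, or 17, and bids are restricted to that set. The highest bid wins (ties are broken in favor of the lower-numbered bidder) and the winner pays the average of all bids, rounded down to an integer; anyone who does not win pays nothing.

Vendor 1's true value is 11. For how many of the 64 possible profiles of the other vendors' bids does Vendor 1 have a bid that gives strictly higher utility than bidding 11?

20

Others bid (2, 2, 2): truth gives 7; bid 2 gives 9 > 7. Violating.
Others bid (2, 2, 4): truth gives 7; bid 4 gives 8 > 7. Violating.
Others bid (2, 2, 17): truth gives 0; bid 17 gives 2 > 0. Violating.
Others bid (2, 4, 2): truth gives 7; bid 4 gives 8 > 7. Violating.
Others bid (2, 2, 11): truth gives 5; no alternative beats it.
Others bid (2, 4, 11): truth gives 4; no alternative beats it.
(Checking all 64 profiles: 20 have a profitable deviation, 44 do not.)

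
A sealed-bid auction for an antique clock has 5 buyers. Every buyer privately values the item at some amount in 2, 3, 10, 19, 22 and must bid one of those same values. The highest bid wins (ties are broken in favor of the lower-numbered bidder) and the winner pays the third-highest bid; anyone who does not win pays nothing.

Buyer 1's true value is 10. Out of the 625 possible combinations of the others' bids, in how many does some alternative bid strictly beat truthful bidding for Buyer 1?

Others bid (2, 2, 2, 19): truth gives 0; bid 19 gives 8 > 0. Violating.
Others bid (2, 2, 2, 22): truth gives 0; bid 22 gives 8 > 0. Violating.
Others bid (2, 2, 3, 19): truth gives 0; bid 19 gives 7 > 0. Violating.
Others bid (2, 2, 3, 22): truth gives 0; bid 22 gives 7 > 0. Violating.
Others bid (2, 2, 2, 2): truth gives 8; no alternative beats it.
Others bid (2, 2, 2, 3): truth gives 8; no alternative beats it.
(Checking all 625 profiles: 64 have a profitable deviation, 561 do not.)

64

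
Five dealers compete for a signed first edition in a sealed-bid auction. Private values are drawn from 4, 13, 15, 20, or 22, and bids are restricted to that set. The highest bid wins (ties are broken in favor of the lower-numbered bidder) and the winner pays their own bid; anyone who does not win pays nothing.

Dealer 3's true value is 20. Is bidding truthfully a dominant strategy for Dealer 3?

No

Consider the case where Dealer 1 bids 4, Dealer 2 bids 4, Dealer 4 bids 4 and Dealer 5 bids 4.
Truthful bid 20: wins, pays 20, utility 20 - 20 = 0.
Bid 13 instead: wins, pays 13, utility 20 - 13 = 7.
Since 7 > 0, bidding 13 is strictly better here, so truthful bidding is not dominant.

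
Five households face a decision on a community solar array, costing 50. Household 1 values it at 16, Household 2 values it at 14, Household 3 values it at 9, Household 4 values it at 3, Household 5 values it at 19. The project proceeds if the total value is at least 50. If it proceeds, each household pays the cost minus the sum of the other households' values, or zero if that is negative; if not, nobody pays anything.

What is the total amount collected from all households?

16

Total value 61 ≥ cost 50, so it is built.
Household 1: others sum to 45; max(0, 50 - 45) = 5.
Household 2: others sum to 47; max(0, 50 - 47) = 3.
Household 3: others sum to 52; max(0, 50 - 52) = 0.
Household 4: others sum to 58; max(0, 50 - 58) = 0.
Household 5: others sum to 42; max(0, 50 - 42) = 8.
Total collected = 5 + 3 + 0 + 0 + 8 = 16.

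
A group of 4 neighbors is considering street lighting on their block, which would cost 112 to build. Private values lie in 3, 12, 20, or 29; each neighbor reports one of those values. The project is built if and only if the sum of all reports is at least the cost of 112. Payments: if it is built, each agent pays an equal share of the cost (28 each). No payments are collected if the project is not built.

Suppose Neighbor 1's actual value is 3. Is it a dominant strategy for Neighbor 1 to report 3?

Check each profile of the others' reports and compare truth against every alternative report.
Others report (3, 3, 3): truth gives 0, best alternative gives 0.
Others report (3, 3, 12): truth gives 0, best alternative gives 0.
Others report (3, 3, 20): truth gives 0, best alternative gives 0.
Others report (3, 3, 29): truth gives 0, best alternative gives 0.
Others report (3, 12, 3): truth gives 0, best alternative gives 0.
Others report (3, 12, 12): truth gives 0, best alternative gives 0.
(Remaining 58 profiles checked similarly; truth is weakly best in each.)
In every case the truthful report is at least as good as any alternative, so it is a dominant strategy.

Yes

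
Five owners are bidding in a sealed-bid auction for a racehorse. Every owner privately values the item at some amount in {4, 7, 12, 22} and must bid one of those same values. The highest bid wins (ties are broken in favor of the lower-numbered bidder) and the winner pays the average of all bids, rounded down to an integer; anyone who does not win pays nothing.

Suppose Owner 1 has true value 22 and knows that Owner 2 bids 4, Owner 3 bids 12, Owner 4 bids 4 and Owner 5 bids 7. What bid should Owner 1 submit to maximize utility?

12

Bid 4: loses, pays 0, utility 0.
Bid 7: loses, pays 0, utility 0.
Bid 12: wins, pays 7, utility 22 - 7 = 15.
Bid 22: wins, pays 9, utility 22 - 9 = 13.
The best choice is 12 with utility 15.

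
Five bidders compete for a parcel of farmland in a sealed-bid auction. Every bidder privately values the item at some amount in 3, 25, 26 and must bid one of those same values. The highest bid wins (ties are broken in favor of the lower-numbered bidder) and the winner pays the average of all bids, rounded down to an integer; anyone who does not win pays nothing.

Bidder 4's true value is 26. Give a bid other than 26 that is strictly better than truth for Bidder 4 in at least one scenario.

25

Suppose Bidder 1 bids 3, Bidder 2 bids 3, Bidder 3 bids 3 and Bidder 5 bids 25.
Bid 26: wins, pays 12, utility 26 - 12 = 14.
Bid 25: wins, pays 11, utility 26 - 11 = 15.
So bidding 25 beats truth here (15 > 14).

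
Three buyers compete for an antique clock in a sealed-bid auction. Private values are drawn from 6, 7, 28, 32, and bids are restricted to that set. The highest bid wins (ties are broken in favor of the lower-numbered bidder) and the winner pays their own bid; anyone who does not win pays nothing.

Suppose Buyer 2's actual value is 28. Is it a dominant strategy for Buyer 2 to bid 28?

Consider the case where Buyer 1 bids 6 and Buyer 3 bids 6.
Truthful bid 28: wins, pays 28, utility 28 - 28 = 0.
Bid 7 instead: wins, pays 7, utility 28 - 7 = 21.
Since 21 > 0, bidding 7 is strictly better here, so truthful bidding is not dominant.

No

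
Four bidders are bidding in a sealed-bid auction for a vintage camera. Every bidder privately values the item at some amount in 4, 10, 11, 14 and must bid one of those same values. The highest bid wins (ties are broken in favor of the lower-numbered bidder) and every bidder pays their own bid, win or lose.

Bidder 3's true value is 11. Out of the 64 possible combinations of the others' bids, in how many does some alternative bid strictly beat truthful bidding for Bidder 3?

54

Others bid (4, 4, 4): truth gives 0; bid 10 gives 1 > 0. Violating.
Others bid (4, 4, 10): truth gives 0; bid 10 gives 1 > 0. Violating.
Others bid (4, 4, 14): truth gives -11; bid 14 gives -3 > -11. Violating.
Others bid (4, 10, 14): truth gives -11; bid 14 gives -3 > -11. Violating.
Others bid (4, 4, 11): truth gives 0; no alternative beats it.
Others bid (4, 10, 4): truth gives 0; no alternative beats it.
(Checking all 64 profiles: 54 have a profitable deviation, 10 do not.)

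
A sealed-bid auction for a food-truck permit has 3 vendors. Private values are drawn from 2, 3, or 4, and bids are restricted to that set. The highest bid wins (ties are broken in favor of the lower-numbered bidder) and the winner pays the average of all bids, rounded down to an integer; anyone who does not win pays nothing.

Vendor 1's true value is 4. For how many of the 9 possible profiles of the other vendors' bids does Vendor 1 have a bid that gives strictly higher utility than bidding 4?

2

Others bid (2, 3): truth gives 1; bid 3 gives 2 > 1. Violating.
Others bid (3, 2): truth gives 1; bid 3 gives 2 > 1. Violating.
Others bid (2, 2): truth gives 2; no alternative beats it.
Others bid (2, 4): truth gives 1; no alternative beats it.
(Checking all 9 profiles: 2 have a profitable deviation, 7 do not.)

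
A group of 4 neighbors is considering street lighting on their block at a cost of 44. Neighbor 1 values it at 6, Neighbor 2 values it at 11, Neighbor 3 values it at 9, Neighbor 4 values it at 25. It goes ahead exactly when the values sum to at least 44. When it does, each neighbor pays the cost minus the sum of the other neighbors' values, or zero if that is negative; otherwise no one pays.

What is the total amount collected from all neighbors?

Total value 51 ≥ cost 44, so it is built.
Neighbor 1: others sum to 45; max(0, 44 - 45) = 0.
Neighbor 2: others sum to 40; max(0, 44 - 40) = 4.
Neighbor 3: others sum to 42; max(0, 44 - 42) = 2.
Neighbor 4: others sum to 26; max(0, 44 - 26) = 18.
Total collected = 0 + 4 + 2 + 18 = 24.

24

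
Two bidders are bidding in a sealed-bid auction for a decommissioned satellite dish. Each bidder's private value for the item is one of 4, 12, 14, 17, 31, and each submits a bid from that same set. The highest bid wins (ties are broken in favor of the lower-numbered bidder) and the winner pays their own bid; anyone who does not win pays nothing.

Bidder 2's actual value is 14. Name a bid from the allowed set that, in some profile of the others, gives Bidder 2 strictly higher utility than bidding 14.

12

Suppose Bidder 1 bids 4.
Bid 14: wins, pays 14, utility 14 - 14 = 0.
Bid 12: wins, pays 12, utility 14 - 12 = 2.
So bidding 12 beats truth here (2 > 0).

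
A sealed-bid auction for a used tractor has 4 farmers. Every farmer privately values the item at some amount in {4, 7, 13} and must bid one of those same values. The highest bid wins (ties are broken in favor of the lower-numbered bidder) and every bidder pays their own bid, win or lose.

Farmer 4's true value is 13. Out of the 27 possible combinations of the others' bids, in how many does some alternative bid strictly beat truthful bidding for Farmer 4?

Others bid (4, 4, 4): truth gives 0; bid 7 gives 6 > 0. Violating.
Others bid (4, 4, 13): truth gives -13; bid 4 gives -4 > -13. Violating.
Others bid (4, 7, 13): truth gives -13; bid 4 gives -4 > -13. Violating.
Others bid (4, 13, 4): truth gives -13; bid 4 gives -4 > -13. Violating.
Others bid (4, 4, 7): truth gives 0; no alternative beats it.
Others bid (4, 7, 4): truth gives 0; no alternative beats it.
(Checking all 27 profiles: 20 have a profitable deviation, 7 do not.)

20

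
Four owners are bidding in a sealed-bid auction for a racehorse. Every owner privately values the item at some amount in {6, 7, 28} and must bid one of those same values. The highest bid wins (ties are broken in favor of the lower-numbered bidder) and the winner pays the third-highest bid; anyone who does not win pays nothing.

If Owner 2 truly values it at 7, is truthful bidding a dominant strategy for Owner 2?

Consider the case where Owner 1 bids 6, Owner 3 bids 6 and Owner 4 bids 28.
Truthful bid 7: loses, pays 0, utility 0.
Bid 28 instead: wins, pays 6, utility 7 - 6 = 1.
Since 1 > 0, bidding 28 is strictly better here, so truthful bidding is not dominant.

No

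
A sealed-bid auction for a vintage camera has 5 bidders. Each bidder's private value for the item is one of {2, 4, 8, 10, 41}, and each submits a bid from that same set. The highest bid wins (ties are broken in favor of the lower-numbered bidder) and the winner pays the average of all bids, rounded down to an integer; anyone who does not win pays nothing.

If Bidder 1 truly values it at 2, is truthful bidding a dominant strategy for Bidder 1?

Check each profile of the others' bids and compare truth against every alternative bid.
Others bid (4, 4, 4, 4): truth gives 0, best alternative gives -2.
Others bid (2, 2, 4, 4): truth gives 0, best alternative gives -1.
Others bid (2, 4, 2, 4): truth gives 0, best alternative gives -1.
Others bid (2, 4, 4, 2): truth gives 0, best alternative gives -1.
Others bid (2, 4, 4, 4): truth gives 0, best alternative gives -1.
Others bid (4, 2, 2, 4): truth gives 0, best alternative gives -1.
(Remaining 619 profiles checked similarly; truth is weakly best in each.)
In every case the truthful bid is at least as good as any alternative, so it is a dominant strategy.

Yes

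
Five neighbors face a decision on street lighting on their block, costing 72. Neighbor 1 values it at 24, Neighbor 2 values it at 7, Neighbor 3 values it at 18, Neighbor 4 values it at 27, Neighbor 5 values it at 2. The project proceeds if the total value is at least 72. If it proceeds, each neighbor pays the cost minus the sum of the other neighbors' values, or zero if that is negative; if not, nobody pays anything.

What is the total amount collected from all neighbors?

Total value 78 ≥ cost 72, so it is built.
Neighbor 1: others sum to 54; max(0, 72 - 54) = 18.
Neighbor 2: others sum to 71; max(0, 72 - 71) = 1.
Neighbor 3: others sum to 60; max(0, 72 - 60) = 12.
Neighbor 4: others sum to 51; max(0, 72 - 51) = 21.
Neighbor 5: others sum to 76; max(0, 72 - 76) = 0.
Total collected = 18 + 1 + 12 + 21 + 0 = 52.

52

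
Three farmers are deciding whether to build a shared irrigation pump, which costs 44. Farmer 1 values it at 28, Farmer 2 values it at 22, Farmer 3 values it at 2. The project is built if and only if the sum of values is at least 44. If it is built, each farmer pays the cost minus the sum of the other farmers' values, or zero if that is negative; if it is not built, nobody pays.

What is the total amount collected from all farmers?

34

Total value 52 ≥ cost 44, so it is built.
Farmer 1: others sum to 24; max(0, 44 - 24) = 20.
Farmer 2: others sum to 30; max(0, 44 - 30) = 14.
Farmer 3: others sum to 50; max(0, 44 - 50) = 0.
Total collected = 20 + 14 + 0 = 34.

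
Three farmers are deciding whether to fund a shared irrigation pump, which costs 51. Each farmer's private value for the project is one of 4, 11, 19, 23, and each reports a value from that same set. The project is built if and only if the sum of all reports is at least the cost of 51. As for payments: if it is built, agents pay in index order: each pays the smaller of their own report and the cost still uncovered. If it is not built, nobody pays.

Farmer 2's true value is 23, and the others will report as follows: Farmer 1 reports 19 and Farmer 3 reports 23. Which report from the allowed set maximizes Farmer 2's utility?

11

Report 4: project not built, utility 0.
Report 11: project built, pays 11, utility 23 - 11 = 12.
Report 19: project built, pays 19, utility 23 - 19 = 4.
Report 23: project built, pays 23, utility 23 - 23 = 0.
The best choice is 11 with utility 12.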